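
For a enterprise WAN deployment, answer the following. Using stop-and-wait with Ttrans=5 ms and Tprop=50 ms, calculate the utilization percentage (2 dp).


Given: Ttrans = 5 ms, Tprop = 50 ms
RTT = 2 * Tprop = 2 * 50 = 100 ms
U = Ttrans / (Ttrans + RTT)
U = 5 / (5 + 100)
U = 5 / 105 = 0.047619
U% = 4.76%

4.76


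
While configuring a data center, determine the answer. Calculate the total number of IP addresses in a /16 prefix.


Given: CIDR prefix /16
Host bits = 32 - 16 = 16
Total addresses = 2^16 = 65536

65536


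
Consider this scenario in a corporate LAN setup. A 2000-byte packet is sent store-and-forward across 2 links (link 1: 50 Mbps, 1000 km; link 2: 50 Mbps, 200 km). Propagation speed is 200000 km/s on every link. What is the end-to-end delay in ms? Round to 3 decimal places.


Packet = 2000 bytes = 16000 bits. Store-and-forward: sum (t_trans + t_prop) per link.
Link 1: t_trans = 16000/(50*10^6) s = 0.3200 ms; t_prop = 1000/200000 s = 5.0000 ms; subtotal = 5.3200 ms
Link 2: t_trans = 16000/(50*10^6) s = 0.3200 ms; t_prop = 200/200000 s = 1.0000 ms; subtotal = 1.3200 ms
End-to-end = 5.3200 + 1.3200 = 6.6400 ms -> 6.640 ms (3 dp)

6.640


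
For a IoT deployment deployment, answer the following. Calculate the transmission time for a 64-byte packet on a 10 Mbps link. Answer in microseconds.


Given: packet = 64 bytes, bandwidth = 10 Mbps
Packet in bits = 64 * 8 = 512 bits
Bandwidth = 10 * 10^6 = 10000000 bps
Time = 512 / 10000000 seconds
Time in us = 512 * 10^6 / 10000000 = 51.2

51.2


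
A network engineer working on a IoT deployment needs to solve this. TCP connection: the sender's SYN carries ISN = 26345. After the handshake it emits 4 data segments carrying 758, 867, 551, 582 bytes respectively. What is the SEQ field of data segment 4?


The SYN occupies sequence number ISN = 26345, so the first data byte is ISN + 1 = 26346.
SEQ of data segment i = (ISN + 1) + sum of payload sizes of segments 1..i-1.
Segment 1: SEQ = 26346, payload = 758 bytes
Segment 2: SEQ = 27104, payload = 867 bytes
Segment 3: SEQ = 27971, payload = 551 bytes
Segment 4: SEQ = 28522, payload = 582 bytes
SEQ of segment 4 = 26346 + 758 + 867 + 551 = 28522

28522


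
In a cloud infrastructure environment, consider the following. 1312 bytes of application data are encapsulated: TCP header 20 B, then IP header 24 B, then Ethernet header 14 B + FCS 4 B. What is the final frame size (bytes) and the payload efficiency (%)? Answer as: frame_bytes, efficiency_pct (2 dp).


TCP segment = 1312 + 20 = 1332 B
IP packet = 1332 + 24 = 1356 B
Ethernet frame = 1356 + 14 + 4 = 1374 B
Efficiency = app / frame = 1312 / 1374 = 0.954876 = 95.4876% -> 95.49% (2 dp)

1374, 95.49


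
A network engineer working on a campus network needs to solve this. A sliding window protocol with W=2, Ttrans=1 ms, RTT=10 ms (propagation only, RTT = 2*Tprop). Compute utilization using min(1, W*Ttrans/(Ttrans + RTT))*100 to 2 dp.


Given: W = 2, Ttrans = 1 ms, RTT = 10 ms (= 2 * Tprop, Tprop = 5 ms)
Cycle time = Ttrans + RTT = 1 + 10 = 11 ms (first packet sent until its ACK returns)
W * Ttrans = 2 * 1 = 2 ms of sending per cycle
W * Ttrans / (Ttrans + RTT) = 2 / 11 = 0.181818
U = min(1, 0.181818) = 0.181818
U% = 18.18%

18.18


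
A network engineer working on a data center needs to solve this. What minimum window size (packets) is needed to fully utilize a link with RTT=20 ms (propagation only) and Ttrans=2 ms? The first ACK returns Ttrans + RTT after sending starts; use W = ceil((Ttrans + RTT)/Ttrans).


Given: Ttrans = 2 ms, RTT = 20 ms (= 2 * Tprop, Tprop = 10 ms)
Time until first ACK returns = Ttrans + RTT = 2 + 20 = 22 ms
Need W * Ttrans >= Ttrans + RTT  ->  W >= (Ttrans + RTT) / Ttrans
(Ttrans + RTT) / Ttrans = 22 / 2 = 11
W_min = ceil(11) = 11

11


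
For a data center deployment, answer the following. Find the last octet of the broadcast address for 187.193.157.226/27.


Given: IP = 187.193.157.226, prefix = /27
Host bits = 32 - 27 = 5
Network last octet = 226 AND mask = 224
Host part size = 2^5 - 1 = 31
Broadcast last octet = 224 OR 31 = 255

255


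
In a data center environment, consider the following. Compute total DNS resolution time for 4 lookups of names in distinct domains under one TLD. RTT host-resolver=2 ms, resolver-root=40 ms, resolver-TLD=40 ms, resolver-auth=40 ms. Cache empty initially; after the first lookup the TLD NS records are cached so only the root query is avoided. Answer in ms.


Lookup 1 (cold cache): local + root + TLD + auth = 2 + 40 + 40 + 40 = 122 ms
Lookups 2..4 (TLD NS cached -> skip root; new domain -> still ask TLD and auth): local + TLD + auth = 2 + 40 + 40 = 82 ms each
Remaining 3 lookups: 3 * 82 = 246 ms
Total = 122 + 246 = 368 ms

368


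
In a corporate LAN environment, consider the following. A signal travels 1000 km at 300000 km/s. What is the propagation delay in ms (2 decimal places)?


Given: distance = 1000 km, speed = 300000 km/s
Delay = distance / speed = 1000 / 300000 seconds
Delay in ms = 1000 * 1000 / 300000
Delay = 3.3333 ms
Rounded to 2 dp = 3.33 ms

3.33


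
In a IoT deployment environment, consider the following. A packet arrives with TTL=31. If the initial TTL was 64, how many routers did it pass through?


Given: initial TTL = 64, received TTL = 31
Hops = initial TTL - received TTL
Hops = 64 - 31 = 33

33


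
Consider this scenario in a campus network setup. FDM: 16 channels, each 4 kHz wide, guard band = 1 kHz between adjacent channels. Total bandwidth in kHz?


Given: 16 channels, 4 kHz each, guard = 1 kHz
Channel bandwidth = 16 * 4 = 64 kHz
Guard bands = 15 gaps * 1 kHz = 15 kHz
Total = 64 + 15 = 79 kHz

79


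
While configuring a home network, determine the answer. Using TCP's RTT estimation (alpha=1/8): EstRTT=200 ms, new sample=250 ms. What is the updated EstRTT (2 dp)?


Given: EstRTT = 200 ms, SampleRTT = 250 ms, alpha = 1/8
New EstRTT = (1 - alpha) * EstRTT + alpha * SampleRTT
(7/8) * 200 = 175
(1/8) * 250 = 31.25
New EstRTT = 175 + 31.25 = 206.25 ms -> 206.25 ms (2 dp)

206.25


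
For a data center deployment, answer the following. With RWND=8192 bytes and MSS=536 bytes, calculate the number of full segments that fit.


Given: RWND = 8192 bytes, MSS = 536 bytes
Full segments = floor(RWND / MSS)
Full segments = floor(8192 / 536)
Full segments = floor(15.2836) = 15

15


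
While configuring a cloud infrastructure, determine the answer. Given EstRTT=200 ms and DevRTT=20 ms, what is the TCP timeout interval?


Given: EstRTT = 200 ms, DevRTT = 20 ms
Timeout = EstRTT + 4 * DevRTT
4 * DevRTT = 4 * 20 = 80
Timeout = 200 + 80 = 280 ms

280


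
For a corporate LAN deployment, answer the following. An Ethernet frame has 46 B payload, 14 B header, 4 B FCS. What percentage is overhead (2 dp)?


Given: payload = 46 B, header = 14 B, trailer = 4 B
Overhead bytes = header + trailer = 14 + 4 = 18
Total frame = payload + overhead = 46 + 18 = 64
Overhead % = 18 / 64 * 100 = 28.1250% -> 28.13% (2 dp)

28.13


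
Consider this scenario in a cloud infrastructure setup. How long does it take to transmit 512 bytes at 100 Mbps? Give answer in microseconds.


Given: packet = 512 bytes, bandwidth = 100 Mbps
Packet in bits = 512 * 8 = 4096 bits
Bandwidth = 100 * 10^6 = 100000000 bps
Time = 4096 / 100000000 seconds
Time in us = 4096 * 10^6 / 100000000 = 40.96

40.96


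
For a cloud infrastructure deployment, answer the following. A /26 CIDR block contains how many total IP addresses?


Given: CIDR prefix /26
Host bits = 32 - 26 = 6
Total addresses = 2^6 = 64

64


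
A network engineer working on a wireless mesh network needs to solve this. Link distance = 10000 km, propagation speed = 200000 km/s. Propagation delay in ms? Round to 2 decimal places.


Given: distance = 10000 km, speed = 200000 km/s
Delay = distance / speed = 10000 / 200000 seconds
Delay in ms = 10000 * 1000 / 200000
Delay = 50.0000 ms
Rounded to 2 dp = 50.00 ms

50.00


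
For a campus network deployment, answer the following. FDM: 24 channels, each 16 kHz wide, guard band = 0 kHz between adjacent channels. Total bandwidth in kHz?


Given: 24 channels, 16 kHz each, guard = 0 kHz
Channel bandwidth = 24 * 16 = 384 kHz
Guard bands = 23 gaps * 0 kHz = 0 kHz
Total = 384 + 0 = 384 kHz

384


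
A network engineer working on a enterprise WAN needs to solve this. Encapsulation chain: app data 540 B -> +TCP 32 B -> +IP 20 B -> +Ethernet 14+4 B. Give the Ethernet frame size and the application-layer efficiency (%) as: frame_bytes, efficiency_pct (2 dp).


TCP segment = 540 + 32 = 572 B
IP packet = 572 + 20 = 592 B
Ethernet frame = 592 + 14 + 4 = 610 B
Efficiency = app / frame = 540 / 610 = 0.885246 = 88.5246% -> 88.52% (2 dp)

610, 88.52


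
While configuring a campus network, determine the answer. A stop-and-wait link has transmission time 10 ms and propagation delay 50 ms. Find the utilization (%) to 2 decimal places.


Given: Ttrans = 10 ms, Tprop = 50 ms
RTT = 2 * Tprop = 2 * 50 = 100 ms
U = Ttrans / (Ttrans + RTT)
U = 10 / (10 + 100)
U = 10 / 110 = 0.090909
U% = 9.09%

9.09


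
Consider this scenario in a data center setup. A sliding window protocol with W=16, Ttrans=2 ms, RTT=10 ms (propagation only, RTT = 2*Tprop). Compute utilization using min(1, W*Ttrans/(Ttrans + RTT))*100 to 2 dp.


Given: W = 16, Ttrans = 2 ms, RTT = 10 ms (= 2 * Tprop, Tprop = 5 ms)
Cycle time = Ttrans + RTT = 2 + 10 = 12 ms (first packet sent until its ACK returns)
W * Ttrans = 16 * 2 = 32 ms of sending per cycle
W * Ttrans / (Ttrans + RTT) = 32 / 12 = 2.666667
U = min(1, 2.666667) = 1.000000
U% = 100.00%

100.00


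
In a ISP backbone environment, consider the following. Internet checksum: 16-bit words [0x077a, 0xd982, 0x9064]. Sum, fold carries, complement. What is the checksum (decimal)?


Given words: [0x077a, 0xd982, 0x9064]
Step 1: Sum all words
Raw sum = 1914 + 55682 + 36964 = 94560
Step 2: Fold carry: (29024 + 1) = 29025
One's complement = ~29025 & 0xFFFF = 36510

36510


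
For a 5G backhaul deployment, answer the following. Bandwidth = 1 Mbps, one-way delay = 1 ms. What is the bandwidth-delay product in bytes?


Given: bandwidth = 1 Mbps, delay = 1 ms
BDP in bits = 1 * 10^6 * 1 / 1000
BDP in bits = 1000
BDP in bytes = 1000 / 8 = 125

125


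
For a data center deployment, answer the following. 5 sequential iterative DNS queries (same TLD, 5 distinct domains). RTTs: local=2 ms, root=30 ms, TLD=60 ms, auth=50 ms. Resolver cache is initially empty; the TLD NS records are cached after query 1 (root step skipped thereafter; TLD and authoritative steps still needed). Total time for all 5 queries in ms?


Lookup 1 (cold cache): local + root + TLD + auth = 2 + 30 + 60 + 50 = 142 ms
Lookups 2..5 (TLD NS cached -> skip root; new domain -> still ask TLD and auth): local + TLD + auth = 2 + 60 + 50 = 112 ms each
Remaining 4 lookups: 4 * 112 = 448 ms
Total = 142 + 448 = 590 ms

590


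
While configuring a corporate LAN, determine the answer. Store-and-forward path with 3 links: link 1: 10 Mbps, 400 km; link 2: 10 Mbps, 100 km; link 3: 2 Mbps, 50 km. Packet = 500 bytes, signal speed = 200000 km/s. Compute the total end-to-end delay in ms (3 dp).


Packet = 500 bytes = 4000 bits. Store-and-forward: sum (t_trans + t_prop) per link.
Link 1: t_trans = 4000/(10*10^6) s = 0.4000 ms; t_prop = 400/200000 s = 2.0000 ms; subtotal = 2.4000 ms
Link 2: t_trans = 4000/(10*10^6) s = 0.4000 ms; t_prop = 100/200000 s = 0.5000 ms; subtotal = 0.9000 ms
Link 3: t_trans = 4000/(2*10^6) s = 2.0000 ms; t_prop = 50/200000 s = 0.2500 ms; subtotal = 2.2500 ms
End-to-end = 2.4000 + 0.9000 + 2.2500 = 5.5500 ms -> 5.550 ms (3 dp)

5.550


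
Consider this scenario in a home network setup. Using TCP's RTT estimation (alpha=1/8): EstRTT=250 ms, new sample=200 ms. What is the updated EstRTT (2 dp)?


Given: EstRTT = 250 ms, SampleRTT = 200 ms, alpha = 1/8
New EstRTT = (1 - alpha) * EstRTT + alpha * SampleRTT
(7/8) * 250 = 218.75
(1/8) * 200 = 25
New EstRTT = 218.75 + 25 = 243.75 ms -> 243.75 ms (2 dp)

243.75


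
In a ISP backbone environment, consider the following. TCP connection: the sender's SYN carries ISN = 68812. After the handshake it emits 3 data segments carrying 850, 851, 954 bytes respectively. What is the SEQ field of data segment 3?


The SYN occupies sequence number ISN = 68812, so the first data byte is ISN + 1 = 68813.
SEQ of data segment i = (ISN + 1) + sum of payload sizes of segments 1..i-1.
Segment 1: SEQ = 68813, payload = 850 bytes
Segment 2: SEQ = 69663, payload = 851 bytes
Segment 3: SEQ = 70514, payload = 954 bytes
SEQ of segment 3 = 68813 + 850 + 851 = 70514

70514


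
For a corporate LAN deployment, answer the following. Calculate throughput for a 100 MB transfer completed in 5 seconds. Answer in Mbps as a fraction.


Given: file = 100 MB, time = 5 s
File in Mb = 100 * 8 = 800 Mb
Throughput = 800 / 5 Mbps
Throughput = 160 Mbps

160


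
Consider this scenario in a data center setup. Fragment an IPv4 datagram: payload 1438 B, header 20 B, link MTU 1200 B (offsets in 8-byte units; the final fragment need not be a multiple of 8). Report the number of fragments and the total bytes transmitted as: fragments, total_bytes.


Max data per non-final fragment = floor((MTU - header)/8)*8 = floor((1200 - 20)/8)*8 = floor(1180/8)*8 = 1176 B
Final fragment needs no 8-byte alignment: it can carry up to MTU - header = 1180 B
Non-final fragments needed = ceil((payload - 1180) / 1176) = ceil(258/1176) = ceil(0.2194) = 1
Number of fragments = 1 + 1 = 2
Fragment sizes (data): 1 * 1176 B + 262 B (last, 262 <= 1180 OK)
Total bytes sent = payload + n_frags * header = 1438 + 2*20 = 1438 + 40 = 1478 B

2, 1478


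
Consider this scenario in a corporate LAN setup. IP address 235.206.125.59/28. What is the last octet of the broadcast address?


Given: IP = 235.206.125.59, prefix = /28
Host bits = 32 - 28 = 4
Network last octet = 59 AND mask = 48
Host part size = 2^4 - 1 = 15
Broadcast last octet = 48 OR 15 = 63

63


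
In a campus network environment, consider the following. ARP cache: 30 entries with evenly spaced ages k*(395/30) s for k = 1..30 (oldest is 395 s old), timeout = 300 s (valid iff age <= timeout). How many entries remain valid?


Ages are k * 395/30 s for k = 1..30 (spacing = 13.1667 s).
Entry k is valid iff k * 395/30 <= 300 iff k <= 30 * 300 / 395 = 22.7848
n_valid = floor(22.7848) = 22
(n_stale = 30 - 22 = 8)

22


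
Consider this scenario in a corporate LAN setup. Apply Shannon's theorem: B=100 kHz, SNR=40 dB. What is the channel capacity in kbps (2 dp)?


Given: B = 100 kHz, SNR = 40 dB
SNR linear = 10^(40/10) = 10000
1 + SNR = 10001
log2(10001) = 13.2878566418
C = 100 * 1000 * 13.2878566418 = 1328785.6642 bps
C = 1328.785664 kbps -> 1328.79 kbps (2 dp)

1328.79


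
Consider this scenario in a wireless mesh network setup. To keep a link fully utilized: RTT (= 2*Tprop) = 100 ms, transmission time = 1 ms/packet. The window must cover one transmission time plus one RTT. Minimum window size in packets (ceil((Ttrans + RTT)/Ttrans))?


Given: Ttrans = 1 ms, RTT = 100 ms (= 2 * Tprop, Tprop = 50 ms)
Time until first ACK returns = Ttrans + RTT = 1 + 100 = 101 ms
Need W * Ttrans >= Ttrans + RTT  ->  W >= (Ttrans + RTT) / Ttrans
(Ttrans + RTT) / Ttrans = 101 / 1 = 101
W_min = ceil(101) = 101

101


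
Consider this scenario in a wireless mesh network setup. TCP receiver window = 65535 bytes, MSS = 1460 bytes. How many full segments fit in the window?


Given: RWND = 65535 bytes, MSS = 1460 bytes
Full segments = floor(RWND / MSS)
Full segments = floor(65535 / 1460)
Full segments = floor(44.887) = 44

44


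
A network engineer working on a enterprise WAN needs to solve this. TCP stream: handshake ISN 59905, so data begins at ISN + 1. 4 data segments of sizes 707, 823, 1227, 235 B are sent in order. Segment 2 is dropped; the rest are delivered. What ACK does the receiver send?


SYN uses sequence number 59905; first data byte = ISN + 1 = 59906.
Segment 1: SEQ = 59906, len = 707 B, covers [59906, 60612]
Segment 2: SEQ = 60613, len = 823 B, covers [60613, 61435] [LOST]
Segment 3: SEQ = 61436, len = 1227 B, covers [61436, 62662]
Segment 4: SEQ = 62663, len = 235 B, covers [62663, 62897]
In-order data received: bytes [59906, 60612] (segments 1..1).
Segment 2 missing -> gap begins at byte 60613; later segments buffered out of order.
Cumulative ACK = next expected in-order byte = 59906 + 707 = 60613

60613


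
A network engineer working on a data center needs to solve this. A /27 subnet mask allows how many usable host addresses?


Given: subnet mask /27
Host bits = 32 - 27 = 5
Total addresses = 2^5 = 32
Usable hosts = 32 - 2 (network + broadcast) = 30

30


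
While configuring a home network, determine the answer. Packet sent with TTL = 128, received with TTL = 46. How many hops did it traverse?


Given: initial TTL = 128, received TTL = 46
Hops = initial TTL - received TTL
Hops = 128 - 46 = 82

82


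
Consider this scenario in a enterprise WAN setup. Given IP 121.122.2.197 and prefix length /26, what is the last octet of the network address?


Given: IP = 121.122.2.197, prefix = /26
Subnet mask = 255.255.255.192
Last octet of IP: 197
Last octet of mask: 192
Network last octet = 197 AND 192 = 192

192


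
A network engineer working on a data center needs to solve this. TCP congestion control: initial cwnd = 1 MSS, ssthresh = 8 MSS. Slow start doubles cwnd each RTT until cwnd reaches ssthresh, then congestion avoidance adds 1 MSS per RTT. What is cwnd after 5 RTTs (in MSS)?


RTT 0: cwnd = 1 MSS (initial)
RTT 1: cwnd = 2 MSS (slow start, doubled)
RTT 2: cwnd = 4 MSS (slow start, doubled)
RTT 3: cwnd = 8 MSS (slow start, doubled)
RTT 4: cwnd = 9 MSS (congestion avoidance, +1)
RTT 5: cwnd = 10 MSS (congestion avoidance, +1)

10


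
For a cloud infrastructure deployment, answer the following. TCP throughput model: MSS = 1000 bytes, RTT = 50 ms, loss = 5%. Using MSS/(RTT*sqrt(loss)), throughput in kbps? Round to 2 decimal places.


Given: MSS = 1000 bytes, RTT = 50 ms, loss = 5%
RTT in seconds = 50 / 1000 = 0.05
Loss rate = 5% = 0.05
sqrt(loss) = sqrt(0.05) = 0.223606797750
Throughput (bytes/s) = 1000 / (0.05 * 0.223606797750) = 89442.7191
Throughput (kbps) = 89442.7191 * 8 / 1000 = 715.541753 -> 715.54 kbps (2 dp)

715.54


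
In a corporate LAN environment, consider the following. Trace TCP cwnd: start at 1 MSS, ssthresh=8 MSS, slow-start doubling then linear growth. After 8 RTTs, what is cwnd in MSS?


RTT 0: cwnd = 1 MSS (initial)
RTT 1: cwnd = 2 MSS (slow start, doubled)
RTT 2: cwnd = 4 MSS (slow start, doubled)
RTT 3: cwnd = 8 MSS (slow start, doubled)
RTT 4: cwnd = 9 MSS (congestion avoidance, +1)
RTT 5: cwnd = 10 MSS (congestion avoidance, +1)
RTT 6: cwnd = 11 MSS (congestion avoidance, +1)
RTT 7: cwnd = 12 MSS (congestion avoidance, +1)
RTT 8: cwnd = 13 MSS (congestion avoidance, +1)

13


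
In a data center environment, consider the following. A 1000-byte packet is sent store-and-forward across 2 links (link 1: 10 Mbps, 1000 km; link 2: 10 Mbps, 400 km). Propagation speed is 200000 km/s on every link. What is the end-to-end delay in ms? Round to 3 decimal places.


Packet = 1000 bytes = 8000 bits. Store-and-forward: sum (t_trans + t_prop) per link.
Link 1: t_trans = 8000/(10*10^6) s = 0.8000 ms; t_prop = 1000/200000 s = 5.0000 ms; subtotal = 5.8000 ms
Link 2: t_trans = 8000/(10*10^6) s = 0.8000 ms; t_prop = 400/200000 s = 2.0000 ms; subtotal = 2.8000 ms
End-to-end = 5.8000 + 2.8000 = 8.6000 ms -> 8.600 ms (3 dp)

8.600


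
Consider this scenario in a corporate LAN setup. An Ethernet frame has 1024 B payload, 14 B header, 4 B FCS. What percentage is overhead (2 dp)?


Given: payload = 1024 B, header = 14 B, trailer = 4 B
Overhead bytes = header + trailer = 14 + 4 = 18
Total frame = payload + overhead = 1024 + 18 = 1042
Overhead % = 18 / 1042 * 100 = 1.7274% -> 1.73% (2 dp)

1.73


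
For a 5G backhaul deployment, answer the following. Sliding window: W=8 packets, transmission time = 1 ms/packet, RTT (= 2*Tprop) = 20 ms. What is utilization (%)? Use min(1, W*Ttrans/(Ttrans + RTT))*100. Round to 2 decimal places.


Given: W = 8, Ttrans = 1 ms, RTT = 20 ms (= 2 * Tprop, Tprop = 10 ms)
Cycle time = Ttrans + RTT = 1 + 20 = 21 ms (first packet sent until its ACK returns)
W * Ttrans = 8 * 1 = 8 ms of sending per cycle
W * Ttrans / (Ttrans + RTT) = 8 / 21 = 0.380952
U = min(1, 0.380952) = 0.380952
U% = 38.10%

38.10


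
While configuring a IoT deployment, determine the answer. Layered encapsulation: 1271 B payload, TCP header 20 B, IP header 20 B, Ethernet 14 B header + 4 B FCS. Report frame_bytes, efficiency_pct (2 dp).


TCP segment = 1271 + 20 = 1291 B
IP packet = 1291 + 20 = 1311 B
Ethernet frame = 1311 + 14 + 4 = 1329 B
Efficiency = app / frame = 1271 / 1329 = 0.956358 = 95.6358% -> 95.64% (2 dp)

1329, 95.64


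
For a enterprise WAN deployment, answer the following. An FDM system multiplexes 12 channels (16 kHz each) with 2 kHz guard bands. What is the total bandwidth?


Given: 12 channels, 16 kHz each, guard = 2 kHz
Channel bandwidth = 12 * 16 = 192 kHz
Guard bands = 11 gaps * 2 kHz = 22 kHz
Total = 192 + 22 = 214 kHz

214


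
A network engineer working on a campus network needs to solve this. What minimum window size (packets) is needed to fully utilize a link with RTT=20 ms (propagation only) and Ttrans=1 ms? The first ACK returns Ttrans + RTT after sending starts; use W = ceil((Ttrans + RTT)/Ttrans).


Given: Ttrans = 1 ms, RTT = 20 ms (= 2 * Tprop, Tprop = 10 ms)
Time until first ACK returns = Ttrans + RTT = 1 + 20 = 21 ms
Need W * Ttrans >= Ttrans + RTT  ->  W >= (Ttrans + RTT) / Ttrans
(Ttrans + RTT) / Ttrans = 21 / 1 = 21
W_min = ceil(21) = 21

21


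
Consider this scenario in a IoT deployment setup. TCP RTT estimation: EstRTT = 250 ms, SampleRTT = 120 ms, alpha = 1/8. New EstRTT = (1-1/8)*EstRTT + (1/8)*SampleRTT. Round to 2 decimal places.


Given: EstRTT = 250 ms, SampleRTT = 120 ms, alpha = 1/8
New EstRTT = (1 - alpha) * EstRTT + alpha * SampleRTT
(7/8) * 250 = 218.75
(1/8) * 120 = 15
New EstRTT = 218.75 + 15 = 233.75 ms -> 233.75 ms (2 dp)

233.75


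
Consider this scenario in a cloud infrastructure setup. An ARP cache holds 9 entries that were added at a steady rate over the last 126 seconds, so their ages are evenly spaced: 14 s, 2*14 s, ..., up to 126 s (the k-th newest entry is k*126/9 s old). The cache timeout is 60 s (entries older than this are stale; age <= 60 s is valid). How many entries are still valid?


Ages are k * 126/9 s for k = 1..9 (spacing = 14.0000 s).
Entry k is valid iff k * 126/9 <= 60 iff k <= 9 * 60 / 126 = 4.2857
n_valid = floor(4.2857) = 4
(n_stale = 9 - 4 = 5)

4


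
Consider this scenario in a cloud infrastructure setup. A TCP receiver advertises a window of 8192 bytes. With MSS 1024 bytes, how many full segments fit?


Given: RWND = 8192 bytes, MSS = 1024 bytes
Full segments = floor(RWND / MSS)
Full segments = floor(8192 / 1024)
Full segments = floor(8.0) = 8

8


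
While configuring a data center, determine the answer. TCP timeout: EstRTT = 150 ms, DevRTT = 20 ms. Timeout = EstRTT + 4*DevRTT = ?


Given: EstRTT = 150 ms, DevRTT = 20 ms
Timeout = EstRTT + 4 * DevRTT
4 * DevRTT = 4 * 20 = 80
Timeout = 150 + 80 = 230 ms

230


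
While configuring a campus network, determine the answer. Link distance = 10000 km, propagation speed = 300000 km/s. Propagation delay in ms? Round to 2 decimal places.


Given: distance = 10000 km, speed = 300000 km/s
Delay = distance / speed = 10000 / 300000 seconds
Delay in ms = 10000 * 1000 / 300000
Delay = 33.3333 ms
Rounded to 2 dp = 33.33 ms

33.33


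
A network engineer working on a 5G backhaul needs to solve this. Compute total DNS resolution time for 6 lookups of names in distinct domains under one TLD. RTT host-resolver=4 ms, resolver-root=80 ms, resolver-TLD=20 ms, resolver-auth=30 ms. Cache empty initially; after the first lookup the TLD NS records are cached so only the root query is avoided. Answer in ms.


Lookup 1 (cold cache): local + root + TLD + auth = 4 + 80 + 20 + 30 = 134 ms
Lookups 2..6 (TLD NS cached -> skip root; new domain -> still ask TLD and auth): local + TLD + auth = 4 + 20 + 30 = 54 ms each
Remaining 5 lookups: 5 * 54 = 270 ms
Total = 134 + 270 = 404 ms

404


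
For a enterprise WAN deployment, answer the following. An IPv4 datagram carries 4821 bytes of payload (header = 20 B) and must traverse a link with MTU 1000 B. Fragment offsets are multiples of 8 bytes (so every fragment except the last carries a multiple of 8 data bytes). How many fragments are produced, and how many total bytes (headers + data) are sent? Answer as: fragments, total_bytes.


Max data per non-final fragment = floor((MTU - header)/8)*8 = floor((1000 - 20)/8)*8 = floor(980/8)*8 = 976 B
Final fragment needs no 8-byte alignment: it can carry up to MTU - header = 980 B
Non-final fragments needed = ceil((payload - 980) / 976) = ceil(3841/976) = ceil(3.9355) = 4
Number of fragments = 4 + 1 = 5
Fragment sizes (data): 4 * 976 B + 917 B (last, 917 <= 980 OK)
Total bytes sent = payload + n_frags * header = 4821 + 5*20 = 4821 + 100 = 4921 B

5, 4921


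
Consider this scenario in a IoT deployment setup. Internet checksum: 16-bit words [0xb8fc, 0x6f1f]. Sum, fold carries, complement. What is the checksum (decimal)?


Given words: [0xb8fc, 0x6f1f]
Step 1: Sum all words
Raw sum = 47356 + 28447 = 75803
Step 2: Fold carry: (10267 + 1) = 10268
One's complement = ~10268 & 0xFFFF = 55267

55267


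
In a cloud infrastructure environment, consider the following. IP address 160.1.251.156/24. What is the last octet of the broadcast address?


Given: IP = 160.1.251.156, prefix = /24
Host bits = 32 - 24 = 8
Network last octet = 156 AND mask = 0
Host part size = 2^8 - 1 = 255
Broadcast last octet = 0 OR 255 = 255

255


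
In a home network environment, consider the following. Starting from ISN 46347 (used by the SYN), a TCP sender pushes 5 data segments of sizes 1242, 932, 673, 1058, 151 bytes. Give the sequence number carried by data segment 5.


The SYN occupies sequence number ISN = 46347, so the first data byte is ISN + 1 = 46348.
SEQ of data segment i = (ISN + 1) + sum of payload sizes of segments 1..i-1.
Segment 1: SEQ = 46348, payload = 1242 bytes
Segment 2: SEQ = 47590, payload = 932 bytes
Segment 3: SEQ = 48522, payload = 673 bytes
Segment 4: SEQ = 49195, payload = 1058 bytes
Segment 5: SEQ = 50253, payload = 151 bytes
SEQ of segment 5 = 46348 + 1242 + 932 + 673 + 1058 = 50253

50253


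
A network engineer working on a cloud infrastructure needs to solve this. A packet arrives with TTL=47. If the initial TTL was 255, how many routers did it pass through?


Given: initial TTL = 255, received TTL = 47
Hops = initial TTL - received TTL
Hops = 255 - 47 = 208

208


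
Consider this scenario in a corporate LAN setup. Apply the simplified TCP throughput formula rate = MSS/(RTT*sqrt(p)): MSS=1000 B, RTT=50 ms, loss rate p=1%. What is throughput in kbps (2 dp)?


Given: MSS = 1000 bytes, RTT = 50 ms, loss = 1%
RTT in seconds = 50 / 1000 = 0.05
Loss rate = 1% = 0.01
sqrt(loss) = sqrt(0.01) = 0.1
Throughput (bytes/s) = 1000 / (0.05 * 0.1) = 200000.0000
Throughput (kbps) = 200000.0000 * 8 / 1000 = 1600.000000 -> 1600.00 kbps (2 dp)

1600.00


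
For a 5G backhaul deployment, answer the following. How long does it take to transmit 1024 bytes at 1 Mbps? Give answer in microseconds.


Given: packet = 1024 bytes, bandwidth = 1 Mbps
Packet in bits = 1024 * 8 = 8192 bits
Bandwidth = 1 * 10^6 = 1000000 bps
Time = 8192 / 1000000 seconds
Time in us = 8192 * 10^6 / 1000000 = 8192

8192


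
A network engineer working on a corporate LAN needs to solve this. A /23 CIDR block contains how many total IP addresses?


Given: CIDR prefix /23
Host bits = 32 - 23 = 9
Total addresses = 2^9 = 512

512


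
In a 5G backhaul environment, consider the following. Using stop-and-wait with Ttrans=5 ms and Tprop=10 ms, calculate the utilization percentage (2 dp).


Given: Ttrans = 5 ms, Tprop = 10 ms
RTT = 2 * Tprop = 2 * 10 = 20 ms
U = Ttrans / (Ttrans + RTT)
U = 5 / (5 + 20)
U = 5 / 25 = 0.2
U% = 20.00%

20.00


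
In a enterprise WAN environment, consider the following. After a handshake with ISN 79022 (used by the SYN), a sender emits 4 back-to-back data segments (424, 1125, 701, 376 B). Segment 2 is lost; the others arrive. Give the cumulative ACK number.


SYN uses sequence number 79022; first data byte = ISN + 1 = 79023.
Segment 1: SEQ = 79023, len = 424 B, covers [79023, 79446]
Segment 2: SEQ = 79447, len = 1125 B, covers [79447, 80571] [LOST]
Segment 3: SEQ = 80572, len = 701 B, covers [80572, 81272]
Segment 4: SEQ = 81273, len = 376 B, covers [81273, 81648]
In-order data received: bytes [79023, 79446] (segments 1..1).
Segment 2 missing -> gap begins at byte 79447; later segments buffered out of order.
Cumulative ACK = next expected in-order byte = 79023 + 424 = 79447

79447


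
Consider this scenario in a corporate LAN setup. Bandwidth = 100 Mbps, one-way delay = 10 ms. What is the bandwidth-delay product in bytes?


Given: bandwidth = 100 Mbps, delay = 10 ms
BDP in bits = 100 * 10^6 * 10 / 1000
BDP in bits = 1000000
BDP in bytes = 1000000 / 8 = 125000

125000


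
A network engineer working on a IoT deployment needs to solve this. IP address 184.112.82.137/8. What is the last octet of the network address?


Given: IP = 184.112.82.137, prefix = /8
Subnet mask = 255.0.0.0
Last octet of IP: 137
Last octet of mask: 0
Network last octet = 137 AND 0 = 0

0


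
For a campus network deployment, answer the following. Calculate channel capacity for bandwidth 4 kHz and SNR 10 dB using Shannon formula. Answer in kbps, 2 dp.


Given: B = 4 kHz, SNR = 10 dB
SNR linear = 10^(10/10) = 10
1 + SNR = 11
log2(11) = 3.4594316186
C = 4 * 1000 * 3.4594316186 = 13837.7265 bps
C = 13.837726 kbps -> 13.84 kbps (2 dp)

13.84


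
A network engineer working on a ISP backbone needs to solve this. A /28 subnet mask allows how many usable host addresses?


Given: subnet mask /28
Host bits = 32 - 28 = 4
Total addresses = 2^4 = 16
Usable hosts = 16 - 2 (network + broadcast) = 14

14


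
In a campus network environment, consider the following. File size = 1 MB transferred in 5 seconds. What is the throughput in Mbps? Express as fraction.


Given: file = 1 MB, time = 5 s
File in Mb = 1 * 8 = 8 Mb
Throughput = 8 / 5 Mbps
Throughput = 8/5 Mbps

8/5


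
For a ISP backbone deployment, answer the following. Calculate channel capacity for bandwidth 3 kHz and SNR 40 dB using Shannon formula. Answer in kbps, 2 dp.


Given: B = 3 kHz, SNR = 40 dB
SNR linear = 10^(40/10) = 10000
1 + SNR = 10001
log2(10001) = 13.2878566418
C = 3 * 1000 * 13.2878566418 = 39863.5699 bps
C = 39.863570 kbps -> 39.86 kbps (2 dp)

39.86


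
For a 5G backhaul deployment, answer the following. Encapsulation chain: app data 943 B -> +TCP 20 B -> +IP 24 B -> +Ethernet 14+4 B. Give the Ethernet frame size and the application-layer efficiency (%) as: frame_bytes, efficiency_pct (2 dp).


TCP segment = 943 + 20 = 963 B
IP packet = 963 + 24 = 987 B
Ethernet frame = 987 + 14 + 4 = 1005 B
Efficiency = app / frame = 943 / 1005 = 0.938308 = 93.8308% -> 93.83% (2 dp)

1005, 93.83


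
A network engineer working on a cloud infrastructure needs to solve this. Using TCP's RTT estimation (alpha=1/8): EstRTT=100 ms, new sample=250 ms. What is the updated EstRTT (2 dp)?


Given: EstRTT = 100 ms, SampleRTT = 250 ms, alpha = 1/8
New EstRTT = (1 - alpha) * EstRTT + alpha * SampleRTT
(7/8) * 100 = 87.5
(1/8) * 250 = 31.25
New EstRTT = 87.5 + 31.25 = 118.75 ms -> 118.75 ms (2 dp)

118.75


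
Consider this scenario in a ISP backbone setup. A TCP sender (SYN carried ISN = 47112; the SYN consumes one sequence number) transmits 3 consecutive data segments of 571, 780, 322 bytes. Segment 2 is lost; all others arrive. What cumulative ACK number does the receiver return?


SYN uses sequence number 47112; first data byte = ISN + 1 = 47113.
Segment 1: SEQ = 47113, len = 571 B, covers [47113, 47683]
Segment 2: SEQ = 47684, len = 780 B, covers [47684, 48463] [LOST]
Segment 3: SEQ = 48464, len = 322 B, covers [48464, 48785]
In-order data received: bytes [47113, 47683] (segments 1..1).
Segment 2 missing -> gap begins at byte 47684; later segments buffered out of order.
Cumulative ACK = next expected in-order byte = 47113 + 571 = 47684

47684


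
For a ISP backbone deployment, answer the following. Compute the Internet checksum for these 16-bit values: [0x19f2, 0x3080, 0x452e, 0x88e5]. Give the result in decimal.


Given words: [0x19f2, 0x3080, 0x452e, 0x88e5]
Step 1: Sum all words
Raw sum = 6642 + 12416 + 17710 + 35045 = 71813
Step 2: Fold carry: (6277 + 1) = 6278
One's complement = ~6278 & 0xFFFF = 59257

59257


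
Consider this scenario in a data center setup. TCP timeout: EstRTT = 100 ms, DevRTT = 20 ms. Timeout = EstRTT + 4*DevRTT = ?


Given: EstRTT = 100 ms, DevRTT = 20 ms
Timeout = EstRTT + 4 * DevRTT
4 * DevRTT = 4 * 20 = 80
Timeout = 100 + 80 = 180 ms

180


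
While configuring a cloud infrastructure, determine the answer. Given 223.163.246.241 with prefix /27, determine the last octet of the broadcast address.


Given: IP = 223.163.246.241, prefix = /27
Host bits = 32 - 27 = 5
Network last octet = 241 AND mask = 224
Host part size = 2^5 - 1 = 31
Broadcast last octet = 224 OR 31 = 255

255


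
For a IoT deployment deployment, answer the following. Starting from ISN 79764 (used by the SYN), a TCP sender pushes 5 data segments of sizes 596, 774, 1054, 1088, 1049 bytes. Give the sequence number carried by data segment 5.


The SYN occupies sequence number ISN = 79764, so the first data byte is ISN + 1 = 79765.
SEQ of data segment i = (ISN + 1) + sum of payload sizes of segments 1..i-1.
Segment 1: SEQ = 79765, payload = 596 bytes
Segment 2: SEQ = 80361, payload = 774 bytes
Segment 3: SEQ = 81135, payload = 1054 bytes
Segment 4: SEQ = 82189, payload = 1088 bytes
Segment 5: SEQ = 83277, payload = 1049 bytes
SEQ of segment 5 = 79765 + 596 + 774 + 1054 + 1088 = 83277

83277


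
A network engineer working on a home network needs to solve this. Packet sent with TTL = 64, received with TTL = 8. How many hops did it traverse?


Given: initial TTL = 64, received TTL = 8
Hops = initial TTL - received TTL
Hops = 64 - 8 = 56

56


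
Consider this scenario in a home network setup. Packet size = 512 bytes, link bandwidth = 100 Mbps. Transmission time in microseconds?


Given: packet = 512 bytes, bandwidth = 100 Mbps
Packet in bits = 512 * 8 = 4096 bits
Bandwidth = 100 * 10^6 = 100000000 bps
Time = 4096 / 100000000 seconds
Time in us = 4096 * 10^6 / 100000000 = 40.96

40.96


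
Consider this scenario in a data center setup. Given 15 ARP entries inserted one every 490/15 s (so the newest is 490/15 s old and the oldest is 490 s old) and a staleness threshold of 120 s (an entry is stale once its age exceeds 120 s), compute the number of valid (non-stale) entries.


Ages are k * 490/15 s for k = 1..15 (spacing = 32.6667 s).
Entry k is valid iff k * 490/15 <= 120 iff k <= 15 * 120 / 490 = 3.6735
n_valid = floor(3.6735) = 3
(n_stale = 15 - 3 = 12)

3


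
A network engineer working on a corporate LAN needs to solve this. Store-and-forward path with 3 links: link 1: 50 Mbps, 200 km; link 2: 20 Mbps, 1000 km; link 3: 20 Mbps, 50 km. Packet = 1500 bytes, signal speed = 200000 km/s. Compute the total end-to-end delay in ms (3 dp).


Packet = 1500 bytes = 12000 bits. Store-and-forward: sum (t_trans + t_prop) per link.
Link 1: t_trans = 12000/(50*10^6) s = 0.2400 ms; t_prop = 200/200000 s = 1.0000 ms; subtotal = 1.2400 ms
Link 2: t_trans = 12000/(20*10^6) s = 0.6000 ms; t_prop = 1000/200000 s = 5.0000 ms; subtotal = 5.6000 ms
Link 3: t_trans = 12000/(20*10^6) s = 0.6000 ms; t_prop = 50/200000 s = 0.2500 ms; subtotal = 0.8500 ms
End-to-end = 1.2400 + 5.6000 + 0.8500 = 7.6900 ms -> 7.690 ms (3 dp)

7.690


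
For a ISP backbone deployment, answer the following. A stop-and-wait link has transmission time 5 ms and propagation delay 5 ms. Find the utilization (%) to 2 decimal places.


Given: Ttrans = 5 ms, Tprop = 5 ms
RTT = 2 * Tprop = 2 * 5 = 10 ms
U = Ttrans / (Ttrans + RTT)
U = 5 / (5 + 10)
U = 5 / 15 = 0.333333
U% = 33.33%

33.33


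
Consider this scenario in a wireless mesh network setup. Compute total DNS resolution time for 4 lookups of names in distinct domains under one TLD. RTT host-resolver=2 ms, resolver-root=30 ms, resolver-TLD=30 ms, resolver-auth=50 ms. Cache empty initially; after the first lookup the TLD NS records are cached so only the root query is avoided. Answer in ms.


Lookup 1 (cold cache): local + root + TLD + auth = 2 + 30 + 30 + 50 = 112 ms
Lookups 2..4 (TLD NS cached -> skip root; new domain -> still ask TLD and auth): local + TLD + auth = 2 + 30 + 50 = 82 ms each
Remaining 3 lookups: 3 * 82 = 246 ms
Total = 112 + 246 = 358 ms

358


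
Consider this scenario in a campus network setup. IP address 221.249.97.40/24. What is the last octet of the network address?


Given: IP = 221.249.97.40, prefix = /24
Subnet mask = 255.255.255.0
Last octet of IP: 40
Last octet of mask: 0
Network last octet = 40 AND 0 = 0

0


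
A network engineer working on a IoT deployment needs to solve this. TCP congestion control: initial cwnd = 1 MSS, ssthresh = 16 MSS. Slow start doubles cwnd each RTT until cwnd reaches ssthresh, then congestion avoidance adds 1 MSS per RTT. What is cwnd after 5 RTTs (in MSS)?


RTT 0: cwnd = 1 MSS (initial)
RTT 1: cwnd = 2 MSS (slow start, doubled)
RTT 2: cwnd = 4 MSS (slow start, doubled)
RTT 3: cwnd = 8 MSS (slow start, doubled)
RTT 4: cwnd = 16 MSS (slow start, doubled)
RTT 5: cwnd = 17 MSS (congestion avoidance, +1)

17


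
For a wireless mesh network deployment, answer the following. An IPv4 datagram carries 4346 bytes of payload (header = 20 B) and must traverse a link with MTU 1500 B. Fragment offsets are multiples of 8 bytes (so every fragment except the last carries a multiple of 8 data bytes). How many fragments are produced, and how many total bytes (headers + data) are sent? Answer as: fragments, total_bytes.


Max data per non-final fragment = floor((MTU - header)/8)*8 = floor((1500 - 20)/8)*8 = floor(1480/8)*8 = 1480 B
Final fragment needs no 8-byte alignment: it can carry up to MTU - header = 1480 B
Non-final fragments needed = ceil((payload - 1480) / 1480) = ceil(2866/1480) = ceil(1.9365) = 2
Number of fragments = 2 + 1 = 3
Fragment sizes (data): 2 * 1480 B + 1386 B (last, 1386 <= 1480 OK)
Total bytes sent = payload + n_frags * header = 4346 + 3*20 = 4346 + 60 = 4406 B

3, 4406


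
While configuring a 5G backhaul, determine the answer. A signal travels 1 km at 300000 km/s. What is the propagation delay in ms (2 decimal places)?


Given: distance = 1 km, speed = 300000 km/s
Delay = distance / speed = 1 / 300000 seconds
Delay in ms = 1 * 1000 / 300000
Delay = 0.0033 ms
Rounded to 2 dp = 0.00 ms

0.00


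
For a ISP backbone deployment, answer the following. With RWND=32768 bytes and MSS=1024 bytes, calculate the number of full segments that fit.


Given: RWND = 32768 bytes, MSS = 1024 bytes
Full segments = floor(RWND / MSS)
Full segments = floor(32768 / 1024)
Full segments = floor(32.0) = 32

32


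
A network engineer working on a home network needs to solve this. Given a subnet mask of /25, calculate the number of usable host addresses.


Given: subnet mask /25
Host bits = 32 - 25 = 7
Total addresses = 2^7 = 128
Usable hosts = 128 - 2 (network + broadcast) = 126

126


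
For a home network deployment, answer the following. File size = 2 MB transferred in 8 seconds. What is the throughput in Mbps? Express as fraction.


Given: file = 2 MB, time = 8 s
File in Mb = 2 * 8 = 16 Mb
Throughput = 16 / 8 Mbps
Throughput = 2 Mbps

2


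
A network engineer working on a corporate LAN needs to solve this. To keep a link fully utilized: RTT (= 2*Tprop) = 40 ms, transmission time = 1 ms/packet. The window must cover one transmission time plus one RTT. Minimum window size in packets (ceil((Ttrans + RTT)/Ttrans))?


Given: Ttrans = 1 ms, RTT = 40 ms (= 2 * Tprop, Tprop = 20 ms)
Time until first ACK returns = Ttrans + RTT = 1 + 40 = 41 ms
Need W * Ttrans >= Ttrans + RTT  ->  W >= (Ttrans + RTT) / Ttrans
(Ttrans + RTT) / Ttrans = 41 / 1 = 41
W_min = ceil(41) = 41

41
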